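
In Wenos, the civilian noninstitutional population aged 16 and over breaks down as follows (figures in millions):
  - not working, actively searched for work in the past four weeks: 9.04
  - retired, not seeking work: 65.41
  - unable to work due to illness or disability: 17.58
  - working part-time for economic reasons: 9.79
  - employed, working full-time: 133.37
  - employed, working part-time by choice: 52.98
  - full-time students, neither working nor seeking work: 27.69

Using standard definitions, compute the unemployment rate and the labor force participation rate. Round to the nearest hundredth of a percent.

Employed = 9.79 + 133.37 + 52.98 = 196.14 million (anyone who worked, including part-time for economic reasons, counts as employed).
Unemployed = 9.04 million.
Labor force = 196.14 + 9.04 = 205.18 million.
Not in labor force = 65.41 + 17.58 + 27.69 = 110.68 million (those not working and not actively searching are outside the labor force).
Civilian working-age population = 205.18 + 110.68 = 315.86 million.
Unemployment rate = 9.04 / 205.18 = 4.41%.
Labor force participation rate = 205.18 / 315.86 = 64.96%.

Unemployment rate ≈ 4.41%; labor force participation rate ≈ 64.96%.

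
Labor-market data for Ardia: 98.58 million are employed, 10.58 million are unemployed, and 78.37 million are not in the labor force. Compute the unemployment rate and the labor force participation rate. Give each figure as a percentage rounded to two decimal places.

Unemployment rate ≈ 9.69%; labor force participation rate ≈ 58.21%.

Labor force = employed + unemployed = 98.58 + 10.58 = 109.16 million.
Working-age population = 109.16 + 78.37 = 187.53 million.
Unemployment rate = 10.58 / 109.16 = 9.69%.
Labor force participation rate = 109.16 / 187.53 = 58.21%.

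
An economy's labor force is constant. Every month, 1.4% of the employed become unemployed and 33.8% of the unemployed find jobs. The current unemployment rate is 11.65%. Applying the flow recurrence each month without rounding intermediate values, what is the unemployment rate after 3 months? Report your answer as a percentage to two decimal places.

Unemployment rate after three months ≈ 6.07%.

With a fixed labor force, u_{t+1} = u_t + s·(1−u_t) − f·u_t = u_t·(1−s−f) + s.
Here 1−s−f = 0.648 and s = 0.014.
u_1 = 0.116500 × 0.648 + 0.014 = 0.089492.
u_2 = 0.089492 × 0.648 + 0.014 = 0.071991.
u_3 = 0.071991 × 0.648 + 0.014 = 0.060650.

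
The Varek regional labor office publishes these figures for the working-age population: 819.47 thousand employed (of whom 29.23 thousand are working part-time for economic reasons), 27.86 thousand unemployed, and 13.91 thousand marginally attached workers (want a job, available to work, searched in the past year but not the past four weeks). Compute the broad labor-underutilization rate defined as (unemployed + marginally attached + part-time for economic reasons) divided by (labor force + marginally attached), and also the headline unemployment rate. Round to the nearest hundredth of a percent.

Broad underutilization rate ≈ 8.24%; headline unemployment rate ≈ 3.29%.

Labor force = 819.47 + 27.86 = 847.33 thousand.
Numerator = 27.86 + 13.91 + 29.23 = 71.00 thousand.
Denominator = 847.33 + 13.91 = 861.24 thousand.
Broad rate = 71.00 / 861.24 = 8.24%.
Headline unemployment rate = 27.86 / 847.33 = 3.29%.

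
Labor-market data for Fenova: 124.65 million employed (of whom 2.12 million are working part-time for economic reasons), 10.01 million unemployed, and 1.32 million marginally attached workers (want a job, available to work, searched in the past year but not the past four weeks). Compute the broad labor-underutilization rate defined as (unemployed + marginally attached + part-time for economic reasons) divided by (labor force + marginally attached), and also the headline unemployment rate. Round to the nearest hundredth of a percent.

Broad underutilization rate ≈ 9.89%; headline unemployment rate ≈ 7.43%.

Labor force = 124.65 + 10.01 = 134.66 million.
Numerator = 10.01 + 1.32 + 2.12 = 13.45 million.
Denominator = 134.66 + 1.32 = 135.98 million.
Broad rate = 13.45 / 135.98 = 9.89%.
Headline unemployment rate = 10.01 / 134.66 = 7.43%.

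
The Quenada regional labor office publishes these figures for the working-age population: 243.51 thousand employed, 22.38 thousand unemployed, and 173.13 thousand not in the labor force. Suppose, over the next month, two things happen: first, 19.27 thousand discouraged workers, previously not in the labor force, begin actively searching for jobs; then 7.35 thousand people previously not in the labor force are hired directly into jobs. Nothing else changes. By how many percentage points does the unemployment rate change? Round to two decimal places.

Initially, labor force = 243.51 + 22.38 = 265.89 thousand, so u = 22.38/265.89 = 8.42%.
After the first change, unemployed and labor force both rise by 19.27 → E = 243.51, U = 41.65, labor force = 285.16 thousand.
After the second change, employed and labor force both rise by 7.35; unemployed unchanged → E = 250.86, U = 41.65, labor force = 292.51 thousand.
New unemployment rate = 41.65 / 292.51 = 14.24%.
Change = 14.24% − 8.42% = +5.82 percentage points.

The unemployment rate changes by +5.82 percentage points.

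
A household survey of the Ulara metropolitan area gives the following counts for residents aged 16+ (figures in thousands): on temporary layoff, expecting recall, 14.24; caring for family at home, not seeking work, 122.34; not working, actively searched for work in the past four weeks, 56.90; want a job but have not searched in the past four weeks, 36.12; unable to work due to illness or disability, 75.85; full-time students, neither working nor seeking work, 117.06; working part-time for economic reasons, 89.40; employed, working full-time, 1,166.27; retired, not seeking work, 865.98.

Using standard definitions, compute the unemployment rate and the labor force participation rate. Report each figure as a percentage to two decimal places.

Employed = 89.40 + 1,166.27 = 1,255.67 thousand (anyone who worked, including part-time for economic reasons, counts as employed).
Unemployed = 14.24 + 56.90 = 71.14 thousand (jobless and actively searching, or on temporary layoff).
Labor force = 1,255.67 + 71.14 = 1,326.81 thousand.
Not in labor force = 122.34 + 36.12 + 75.85 + 117.06 + 865.98 = 1,217.35 thousand (those not working and not actively searching are outside the labor force — including those who want a job but have given up searching).
Civilian working-age population = 1,326.81 + 1,217.35 = 2,544.16 thousand.
Unemployment rate = 71.14 / 1,326.81 = 5.36%.
Labor force participation rate = 1,326.81 / 2,544.16 = 52.15%.

Unemployment rate ≈ 5.36%; labor force participation rate ≈ 52.15%.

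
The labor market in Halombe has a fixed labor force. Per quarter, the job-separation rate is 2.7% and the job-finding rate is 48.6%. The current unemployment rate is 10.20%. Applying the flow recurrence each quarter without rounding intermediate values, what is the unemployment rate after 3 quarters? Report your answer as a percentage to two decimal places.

With a fixed labor force, u_{t+1} = u_t + s·(1−u_t) − f·u_t = u_t·(1−s−f) + s.
Here 1−s−f = 0.487 and s = 0.027.
u_1 = 0.102000 × 0.487 + 0.027 = 0.076674.
u_2 = 0.076674 × 0.487 + 0.027 = 0.064340.
u_3 = 0.064340 × 0.487 + 0.027 = 0.058334.

Unemployment rate after three quarters ≈ 5.83%.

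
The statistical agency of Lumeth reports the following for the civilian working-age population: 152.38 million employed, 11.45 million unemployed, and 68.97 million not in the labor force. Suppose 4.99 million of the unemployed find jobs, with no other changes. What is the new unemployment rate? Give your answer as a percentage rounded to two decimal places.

New unemployment rate ≈ 3.94%.

Initially, labor force = 152.38 + 11.45 = 163.83 million, so u = 11.45/163.83 = 6.99%.
After the change, unemployed falls and employed rises by 4.99; labor force unchanged → E = 157.37, U = 6.46, labor force = 163.83 million.
New unemployment rate = 6.46 / 163.83 = 3.94%.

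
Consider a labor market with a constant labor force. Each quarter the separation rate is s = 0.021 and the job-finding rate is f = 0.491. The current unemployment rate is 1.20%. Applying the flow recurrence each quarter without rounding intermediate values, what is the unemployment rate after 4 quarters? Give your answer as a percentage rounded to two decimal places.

Unemployment rate after four quarters ≈ 3.94%.

With a fixed labor force, u_{t+1} = u_t + s·(1−u_t) − f·u_t = u_t·(1−s−f) + s.
Here 1−s−f = 0.488 and s = 0.021.
u_1 = 0.012000 × 0.488 + 0.021 = 0.026856.
u_2 = 0.026856 × 0.488 + 0.021 = 0.034106.
u_3 = 0.034106 × 0.488 + 0.021 = 0.037644.
u_4 = 0.037644 × 0.488 + 0.021 = 0.039370.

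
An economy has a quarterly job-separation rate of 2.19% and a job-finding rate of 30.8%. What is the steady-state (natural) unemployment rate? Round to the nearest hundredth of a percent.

Steady-state unemployment rate ≈ 6.64%.

At steady state the flows balance: s·E = f·U, so U/(E+U) = s/(s+f).
u* = 2.19 / (2.19 + 30.8) = 2.19 / 32.99 = 6.64%.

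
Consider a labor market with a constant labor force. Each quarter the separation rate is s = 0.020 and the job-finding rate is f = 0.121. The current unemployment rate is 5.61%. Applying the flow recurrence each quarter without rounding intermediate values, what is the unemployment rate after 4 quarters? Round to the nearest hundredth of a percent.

Unemployment rate after four quarters ≈ 9.52%.

With a fixed labor force, u_{t+1} = u_t + s·(1−u_t) − f·u_t = u_t·(1−s−f) + s.
Here 1−s−f = 0.859 and s = 0.020.
u_1 = 0.056100 × 0.859 + 0.020 = 0.068190.
u_2 = 0.068190 × 0.859 + 0.020 = 0.078575.
u_3 = 0.078575 × 0.859 + 0.020 = 0.087496.
u_4 = 0.087496 × 0.859 + 0.020 = 0.095159.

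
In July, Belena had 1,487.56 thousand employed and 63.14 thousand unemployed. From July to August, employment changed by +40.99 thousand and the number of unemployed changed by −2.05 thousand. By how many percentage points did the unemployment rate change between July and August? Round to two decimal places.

July: labor force = 1,487.56 + 63.14 = 1,550.70; u = 63.14/1,550.70 = 4.07%.
August: labor force = 1,528.55 + 61.09 = 1,589.64; u = 61.09/1,589.64 = 3.84%.
Change = 3.84% − 4.07% = −0.23 pp.

The unemployment rate changed by −0.23 percentage points.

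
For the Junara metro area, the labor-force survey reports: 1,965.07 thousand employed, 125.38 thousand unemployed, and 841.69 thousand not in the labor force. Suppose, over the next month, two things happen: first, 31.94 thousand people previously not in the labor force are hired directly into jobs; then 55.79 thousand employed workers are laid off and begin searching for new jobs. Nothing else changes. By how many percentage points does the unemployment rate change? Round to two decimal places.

The unemployment rate changes by +2.54 percentage points.

Initially, labor force = 1,965.07 + 125.38 = 2,090.45 thousand, so u = 125.38/2,090.45 = 6.00%.
After the first change, employed and labor force both rise by 31.94; unemployed unchanged → E = 1,997.01, U = 125.38, labor force = 2,122.39 thousand.
After the second change, employed falls and unemployed rises by 55.79; labor force unchanged → E = 1,941.22, U = 181.17, labor force = 2,122.39 thousand.
New unemployment rate = 181.17 / 2,122.39 = 8.54%.
Change = 8.54% − 6.00% = +2.54 percentage points.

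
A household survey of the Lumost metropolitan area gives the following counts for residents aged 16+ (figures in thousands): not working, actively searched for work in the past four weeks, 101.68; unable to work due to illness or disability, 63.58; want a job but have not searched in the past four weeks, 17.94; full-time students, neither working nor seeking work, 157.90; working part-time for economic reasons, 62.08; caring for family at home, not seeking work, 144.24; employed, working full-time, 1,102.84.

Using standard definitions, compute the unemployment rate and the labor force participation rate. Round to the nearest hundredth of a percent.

Unemployment rate ≈ 8.03%; labor force participation rate ≈ 76.75%.

Employed = 62.08 + 1,102.84 = 1,164.92 thousand (anyone who worked, including part-time for economic reasons, counts as employed).
Unemployed = 101.68 thousand.
Labor force = 1,164.92 + 101.68 = 1,266.60 thousand.
Not in labor force = 63.58 + 17.94 + 157.90 + 144.24 = 383.66 thousand (those not working and not actively searching are outside the labor force — including those who want a job but have given up searching).
Civilian working-age population = 1,266.60 + 383.66 = 1,650.26 thousand.
Unemployment rate = 101.68 / 1,266.60 = 8.03%.
Labor force participation rate = 1,266.60 / 1,650.26 = 76.75%.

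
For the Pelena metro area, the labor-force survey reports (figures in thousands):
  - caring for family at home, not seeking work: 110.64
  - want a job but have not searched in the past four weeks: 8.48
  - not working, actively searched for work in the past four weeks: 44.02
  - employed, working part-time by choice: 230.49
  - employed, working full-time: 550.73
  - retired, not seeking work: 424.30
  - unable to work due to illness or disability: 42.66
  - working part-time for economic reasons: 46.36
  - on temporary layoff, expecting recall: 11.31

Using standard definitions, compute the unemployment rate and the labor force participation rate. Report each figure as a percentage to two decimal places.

Unemployment rate ≈ 6.27%; labor force participation rate ≈ 60.10%.

Employed = 230.49 + 550.73 + 46.36 = 827.58 thousand (anyone who worked, including part-time for economic reasons, counts as employed).
Unemployed = 44.02 + 11.31 = 55.33 thousand (jobless and actively searching, or on temporary layoff).
Labor force = 827.58 + 55.33 = 882.91 thousand.
Not in labor force = 110.64 + 8.48 + 424.30 + 42.66 = 586.08 thousand (those not working and not actively searching are outside the labor force — including those who want a job but have given up searching).
Civilian working-age population = 882.91 + 586.08 = 1,468.99 thousand.
Unemployment rate = 55.33 / 882.91 = 6.27%.
Labor force participation rate = 882.91 / 1,468.99 = 60.10%.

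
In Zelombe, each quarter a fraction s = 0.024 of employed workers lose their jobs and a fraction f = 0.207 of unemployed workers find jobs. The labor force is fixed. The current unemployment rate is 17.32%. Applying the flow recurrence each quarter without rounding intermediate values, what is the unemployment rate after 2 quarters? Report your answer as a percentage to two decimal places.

Unemployment rate after two quarters ≈ 14.49%.

With a fixed labor force, u_{t+1} = u_t + s·(1−u_t) − f·u_t = u_t·(1−s−f) + s.
Here 1−s−f = 0.769 and s = 0.024.
u_1 = 0.173200 × 0.769 + 0.024 = 0.157191.
u_2 = 0.157191 × 0.769 + 0.024 = 0.144880.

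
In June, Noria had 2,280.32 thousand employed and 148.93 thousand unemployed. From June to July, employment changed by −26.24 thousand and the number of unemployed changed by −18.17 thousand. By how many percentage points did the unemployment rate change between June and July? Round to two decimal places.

The unemployment rate changed by −0.65 percentage points.

June: labor force = 2,280.32 + 148.93 = 2,429.25; u = 148.93/2,429.25 = 6.13%.
July: labor force = 2,254.08 + 130.76 = 2,384.84; u = 130.76/2,384.84 = 5.48%.
Change = 5.48% − 6.13% = −0.65 pp.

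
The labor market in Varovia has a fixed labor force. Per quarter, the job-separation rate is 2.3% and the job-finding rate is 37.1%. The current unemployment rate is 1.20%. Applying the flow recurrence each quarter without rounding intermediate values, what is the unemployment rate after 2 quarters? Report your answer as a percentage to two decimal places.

Unemployment rate after two quarters ≈ 4.13%.

With a fixed labor force, u_{t+1} = u_t + s·(1−u_t) − f·u_t = u_t·(1−s−f) + s.
Here 1−s−f = 0.606 and s = 0.023.
u_1 = 0.012000 × 0.606 + 0.023 = 0.030272.
u_2 = 0.030272 × 0.606 + 0.023 = 0.041345.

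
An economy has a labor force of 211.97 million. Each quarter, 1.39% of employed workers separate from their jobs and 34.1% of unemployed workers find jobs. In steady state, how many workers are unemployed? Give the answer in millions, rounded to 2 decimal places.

Steady-state unemployment rate u* = s/(s+f) = 1.39/(1.39+34.1) = 0.039166.
Unemployed = u* × labor force = 0.039166 × 211.97 ≈ 8.30 million.

About 8.30 million are unemployed in steady state.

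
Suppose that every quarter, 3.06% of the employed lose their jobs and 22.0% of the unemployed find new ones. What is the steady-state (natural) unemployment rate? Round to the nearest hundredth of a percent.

At steady state the flows balance: s·E = f·U, so U/(E+U) = s/(s+f).
u* = 3.06 / (3.06 + 22.0) = 3.06 / 25.06 = 12.21%.

Steady-state unemployment rate ≈ 12.21%.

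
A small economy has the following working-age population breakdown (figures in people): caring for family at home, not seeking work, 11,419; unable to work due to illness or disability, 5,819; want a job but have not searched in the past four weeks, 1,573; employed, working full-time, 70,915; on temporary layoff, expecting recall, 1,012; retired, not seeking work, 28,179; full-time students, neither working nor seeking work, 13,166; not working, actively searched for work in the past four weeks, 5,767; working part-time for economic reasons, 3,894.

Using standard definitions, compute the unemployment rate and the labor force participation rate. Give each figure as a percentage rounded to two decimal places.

Unemployment rate ≈ 8.31%; labor force participation rate ≈ 57.56%.

Employed = 70,915 + 3,894 = 74,809 (anyone who worked, including part-time for economic reasons, counts as employed).
Unemployed = 1,012 + 5,767 = 6,779 (jobless and actively searching, or on temporary layoff).
Labor force = 74,809 + 6,779 = 81,588.
Not in labor force = 11,419 + 5,819 + 1,573 + 28,179 + 13,166 = 60,156 (those not working and not actively searching are outside the labor force — including those who want a job but have given up searching).
Civilian working-age population = 81,588 + 60,156 = 141,744.
Unemployment rate = 6,779 / 81,588 = 8.31%.
Labor force participation rate = 81,588 / 141,744 = 57.56%.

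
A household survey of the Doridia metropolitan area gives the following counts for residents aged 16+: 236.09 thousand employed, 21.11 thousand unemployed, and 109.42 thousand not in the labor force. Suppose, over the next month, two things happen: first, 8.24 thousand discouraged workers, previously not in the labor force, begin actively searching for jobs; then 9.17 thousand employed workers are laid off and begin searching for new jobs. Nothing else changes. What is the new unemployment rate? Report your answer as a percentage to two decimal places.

Initially, labor force = 236.09 + 21.11 = 257.20 thousand, so u = 21.11/257.20 = 8.21%.
After the first change, unemployed and labor force both rise by 8.24 → E = 236.09, U = 29.35, labor force = 265.44 thousand.
After the second change, employed falls and unemployed rises by 9.17; labor force unchanged → E = 226.92, U = 38.52, labor force = 265.44 thousand.
New unemployment rate = 38.52 / 265.44 = 14.51%.

New unemployment rate ≈ 14.51%.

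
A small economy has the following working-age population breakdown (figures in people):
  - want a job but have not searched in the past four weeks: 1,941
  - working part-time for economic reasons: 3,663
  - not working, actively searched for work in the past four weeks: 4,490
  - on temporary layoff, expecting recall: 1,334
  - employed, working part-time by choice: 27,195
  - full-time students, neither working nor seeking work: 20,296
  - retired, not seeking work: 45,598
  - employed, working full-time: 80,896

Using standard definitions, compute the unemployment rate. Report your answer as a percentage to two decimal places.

Employed = 3,663 + 27,195 + 80,896 = 111,754 (anyone who worked, including part-time for economic reasons, counts as employed).
Unemployed = 4,490 + 1,334 = 5,824 (jobless and actively searching, or on temporary layoff).
Labor force = 111,754 + 5,824 = 117,578.
Unemployment rate = 5,824 / 117,578 = 4.95%.

Unemployment rate ≈ 4.95%.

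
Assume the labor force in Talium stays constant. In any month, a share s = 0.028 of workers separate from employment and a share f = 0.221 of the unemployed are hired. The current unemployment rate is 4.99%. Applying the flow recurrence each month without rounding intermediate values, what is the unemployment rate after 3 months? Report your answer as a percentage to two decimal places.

Unemployment rate after three months ≈ 8.60%.

With a fixed labor force, u_{t+1} = u_t + s·(1−u_t) − f·u_t = u_t·(1−s−f) + s.
Here 1−s−f = 0.751 and s = 0.028.
u_1 = 0.049900 × 0.751 + 0.028 = 0.065475.
u_2 = 0.065475 × 0.751 + 0.028 = 0.077172.
u_3 = 0.077172 × 0.751 + 0.028 = 0.085956.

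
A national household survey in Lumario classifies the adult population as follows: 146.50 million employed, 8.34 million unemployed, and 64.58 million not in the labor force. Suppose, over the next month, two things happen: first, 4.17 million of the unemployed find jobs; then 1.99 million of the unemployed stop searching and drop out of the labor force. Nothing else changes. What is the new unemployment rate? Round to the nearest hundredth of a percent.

Initially, labor force = 146.50 + 8.34 = 154.84 million, so u = 8.34/154.84 = 5.39%.
After the first change, unemployed falls and employed rises by 4.17; labor force unchanged → E = 150.67, U = 4.17, labor force = 154.84 million.
After the second change, unemployed and labor force both fall by 1.99 → E = 150.67, U = 2.18, labor force = 152.85 million.
New unemployment rate = 2.18 / 152.85 = 1.43%.

New unemployment rate ≈ 1.43%.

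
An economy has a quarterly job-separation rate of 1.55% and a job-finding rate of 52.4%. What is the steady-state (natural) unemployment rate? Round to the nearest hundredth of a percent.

At steady state the flows balance: s·E = f·U, so U/(E+U) = s/(s+f).
u* = 1.55 / (1.55 + 52.4) = 1.55 / 53.95 = 2.87%.

Steady-state unemployment rate ≈ 2.87%.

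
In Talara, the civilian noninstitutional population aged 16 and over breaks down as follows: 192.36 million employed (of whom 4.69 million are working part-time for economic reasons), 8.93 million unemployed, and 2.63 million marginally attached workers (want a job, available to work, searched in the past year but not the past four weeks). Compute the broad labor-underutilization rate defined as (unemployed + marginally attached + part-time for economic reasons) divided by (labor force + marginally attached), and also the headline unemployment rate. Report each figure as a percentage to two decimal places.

Labor force = 192.36 + 8.93 = 201.29 million.
Numerator = 8.93 + 2.63 + 4.69 = 16.25 million.
Denominator = 201.29 + 2.63 = 203.92 million.
Broad rate = 16.25 / 203.92 = 7.97%.
Headline unemployment rate = 8.93 / 201.29 = 4.44%.

Broad underutilization rate ≈ 7.97%; headline unemployment rate ≈ 4.44%.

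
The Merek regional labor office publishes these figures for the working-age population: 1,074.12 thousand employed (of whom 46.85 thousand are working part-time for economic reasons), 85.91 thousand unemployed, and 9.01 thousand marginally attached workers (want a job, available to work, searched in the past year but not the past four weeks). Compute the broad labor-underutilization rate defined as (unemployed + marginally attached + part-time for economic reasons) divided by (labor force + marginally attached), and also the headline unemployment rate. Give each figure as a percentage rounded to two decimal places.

Labor force = 1,074.12 + 85.91 = 1,160.03 thousand.
Numerator = 85.91 + 9.01 + 46.85 = 141.77 thousand.
Denominator = 1,160.03 + 9.01 = 1,169.04 thousand.
Broad rate = 141.77 / 1,169.04 = 12.13%.
Headline unemployment rate = 85.91 / 1,160.03 = 7.41%.

Broad underutilization rate ≈ 12.13%; headline unemployment rate ≈ 7.41%.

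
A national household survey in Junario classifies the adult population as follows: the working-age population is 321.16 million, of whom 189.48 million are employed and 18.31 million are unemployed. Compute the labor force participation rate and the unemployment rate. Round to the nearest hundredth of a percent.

Labor force participation rate ≈ 64.70%; unemployment rate ≈ 8.81%.

Labor force = employed + unemployed = 189.48 + 18.31 = 207.79 million.
Unemployment rate = 18.31 / 207.79 = 8.81%.
Labor force participation rate = 207.79 / 321.16 = 64.70%.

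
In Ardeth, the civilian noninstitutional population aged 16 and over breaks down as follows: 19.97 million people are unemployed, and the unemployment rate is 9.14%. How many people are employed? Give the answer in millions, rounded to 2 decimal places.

About 198.52 million are employed.

Labor force = U / u = 19.97 / 0.0914 ≈ 218.49 million.
Employed = labor force − unemployed = 218.49 − 19.97 = 198.52 million.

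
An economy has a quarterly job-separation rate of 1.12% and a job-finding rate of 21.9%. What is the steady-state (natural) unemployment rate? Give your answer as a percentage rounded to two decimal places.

Steady-state unemployment rate ≈ 4.87%.

At steady state the flows balance: s·E = f·U, so U/(E+U) = s/(s+f).
u* = 1.12 / (1.12 + 21.9) = 1.12 / 23.02 = 4.87%.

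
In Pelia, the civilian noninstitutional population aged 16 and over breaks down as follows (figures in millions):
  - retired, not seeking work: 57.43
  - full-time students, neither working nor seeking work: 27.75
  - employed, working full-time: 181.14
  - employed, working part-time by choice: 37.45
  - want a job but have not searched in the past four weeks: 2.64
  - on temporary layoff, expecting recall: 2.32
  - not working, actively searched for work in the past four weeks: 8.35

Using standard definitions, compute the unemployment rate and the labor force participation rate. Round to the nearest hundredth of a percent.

Employed = 181.14 + 37.45 = 218.59 million.
Unemployed = 2.32 + 8.35 = 10.67 million (jobless and actively searching, or on temporary layoff).
Labor force = 218.59 + 10.67 = 229.26 million.
Not in labor force = 57.43 + 27.75 + 2.64 = 87.82 million (those not working and not actively searching are outside the labor force — including those who want a job but have given up searching).
Civilian working-age population = 229.26 + 87.82 = 317.08 million.
Unemployment rate = 10.67 / 229.26 = 4.65%.
Labor force participation rate = 229.26 / 317.08 = 72.30%.

Unemployment rate ≈ 4.65%; labor force participation rate ≈ 72.30%.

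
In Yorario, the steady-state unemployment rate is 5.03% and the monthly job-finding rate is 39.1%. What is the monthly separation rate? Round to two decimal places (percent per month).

From u* = s/(s+f): s = u·f/(1−u).
s = 0.0503 × 39.1 / (1 − 0.0503) = 1.9667 / 0.9497 ≈ 2.07% per month.

Separation rate ≈ 2.07% per month.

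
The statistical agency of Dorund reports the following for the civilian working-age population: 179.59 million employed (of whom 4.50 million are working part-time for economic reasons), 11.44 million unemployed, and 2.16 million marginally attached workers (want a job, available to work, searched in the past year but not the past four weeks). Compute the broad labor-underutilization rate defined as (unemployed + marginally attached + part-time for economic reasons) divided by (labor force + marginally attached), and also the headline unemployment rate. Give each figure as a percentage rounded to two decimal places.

Labor force = 179.59 + 11.44 = 191.03 million.
Numerator = 11.44 + 2.16 + 4.50 = 18.10 million.
Denominator = 191.03 + 2.16 = 193.19 million.
Broad rate = 18.10 / 193.19 = 9.37%.
Headline unemployment rate = 11.44 / 191.03 = 5.99%.

Broad underutilization rate ≈ 9.37%; headline unemployment rate ≈ 5.99%.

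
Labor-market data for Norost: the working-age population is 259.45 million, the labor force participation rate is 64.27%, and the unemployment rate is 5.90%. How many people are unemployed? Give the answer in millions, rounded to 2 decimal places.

About 9.84 million are unemployed.

Labor force = 0.6427 × 259.45 = 166.75 million.
Unemployed = 0.0590 × 166.75 ≈ 9.84 million.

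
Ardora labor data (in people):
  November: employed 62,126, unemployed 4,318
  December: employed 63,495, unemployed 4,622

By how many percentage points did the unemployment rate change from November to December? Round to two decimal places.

The unemployment rate changed by +0.29 percentage points.

November: labor force = 62,126 + 4,318 = 66,444; u = 4,318/66,444 = 6.50%.
December: labor force = 63,495 + 4,622 = 68,117; u = 4,622/68,117 = 6.79%.
Change = 6.79% − 6.50% = +0.29 pp.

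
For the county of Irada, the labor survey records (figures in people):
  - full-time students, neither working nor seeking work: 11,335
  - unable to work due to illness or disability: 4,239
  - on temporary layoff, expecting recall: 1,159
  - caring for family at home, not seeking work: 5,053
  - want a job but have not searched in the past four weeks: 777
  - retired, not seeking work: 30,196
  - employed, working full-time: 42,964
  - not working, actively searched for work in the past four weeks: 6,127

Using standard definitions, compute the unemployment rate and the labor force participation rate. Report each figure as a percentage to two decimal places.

Employed = 42,964.
Unemployed = 1,159 + 6,127 = 7,286 (jobless and actively searching, or on temporary layoff).
Labor force = 42,964 + 7,286 = 50,250.
Not in labor force = 11,335 + 4,239 + 5,053 + 777 + 30,196 = 51,600 (those not working and not actively searching are outside the labor force — including those who want a job but have given up searching).
Civilian working-age population = 50,250 + 51,600 = 101,850.
Unemployment rate = 7,286 / 50,250 = 14.50%.
Labor force participation rate = 50,250 / 101,850 = 49.34%.

Unemployment rate ≈ 14.50%; labor force participation rate ≈ 49.34%.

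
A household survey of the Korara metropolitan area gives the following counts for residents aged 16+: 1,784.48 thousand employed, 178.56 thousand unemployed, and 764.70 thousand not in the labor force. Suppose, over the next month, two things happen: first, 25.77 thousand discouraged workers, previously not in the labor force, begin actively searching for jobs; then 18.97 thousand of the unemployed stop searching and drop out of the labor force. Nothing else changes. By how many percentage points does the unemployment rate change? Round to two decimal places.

Initially, labor force = 1,784.48 + 178.56 = 1,963.04 thousand, so u = 178.56/1,963.04 = 9.10%.
After the first change, unemployed and labor force both rise by 25.77 → E = 1,784.48, U = 204.33, labor force = 1,988.81 thousand.
After the second change, unemployed and labor force both fall by 18.97 → E = 1,784.48, U = 185.36, labor force = 1,969.84 thousand.
New unemployment rate = 185.36 / 1,969.84 = 9.41%.
Change = 9.41% − 9.10% = +0.31 percentage points.

The unemployment rate changes by +0.31 percentage points.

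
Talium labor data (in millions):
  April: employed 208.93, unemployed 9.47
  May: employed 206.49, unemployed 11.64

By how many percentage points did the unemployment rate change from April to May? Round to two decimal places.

April: labor force = 208.93 + 9.47 = 218.40; u = 9.47/218.40 = 4.34%.
May: labor force = 206.49 + 11.64 = 218.13; u = 11.64/218.13 = 5.34%.
Change = 5.34% − 4.34% = +1.00 pp.

The unemployment rate changed by +1.00 percentage points.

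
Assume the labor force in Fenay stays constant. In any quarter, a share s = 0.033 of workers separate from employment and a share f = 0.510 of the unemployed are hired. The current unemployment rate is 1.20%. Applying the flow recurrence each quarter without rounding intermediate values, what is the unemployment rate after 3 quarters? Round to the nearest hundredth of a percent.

Unemployment rate after three quarters ≈ 5.61%.

With a fixed labor force, u_{t+1} = u_t + s·(1−u_t) − f·u_t = u_t·(1−s−f) + s.
Here 1−s−f = 0.457 and s = 0.033.
u_1 = 0.012000 × 0.457 + 0.033 = 0.038484.
u_2 = 0.038484 × 0.457 + 0.033 = 0.050587.
u_3 = 0.050587 × 0.457 + 0.033 = 0.056118.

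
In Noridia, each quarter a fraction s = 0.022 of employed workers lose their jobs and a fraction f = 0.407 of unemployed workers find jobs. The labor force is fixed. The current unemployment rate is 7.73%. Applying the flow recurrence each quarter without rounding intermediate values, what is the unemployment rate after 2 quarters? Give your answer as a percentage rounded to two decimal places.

Unemployment rate after two quarters ≈ 5.98%.

With a fixed labor force, u_{t+1} = u_t + s·(1−u_t) − f·u_t = u_t·(1−s−f) + s.
Here 1−s−f = 0.571 and s = 0.022.
u_1 = 0.077300 × 0.571 + 0.022 = 0.066138.
u_2 = 0.066138 × 0.571 + 0.022 = 0.059765.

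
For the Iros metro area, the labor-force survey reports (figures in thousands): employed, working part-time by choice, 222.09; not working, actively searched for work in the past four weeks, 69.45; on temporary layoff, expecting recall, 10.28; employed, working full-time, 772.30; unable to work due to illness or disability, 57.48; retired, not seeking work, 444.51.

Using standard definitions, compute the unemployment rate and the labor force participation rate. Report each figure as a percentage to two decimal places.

Unemployment rate ≈ 7.42%; labor force participation rate ≈ 68.15%.

Employed = 222.09 + 772.30 = 994.39 thousand.
Unemployed = 69.45 + 10.28 = 79.73 thousand (jobless and actively searching, or on temporary layoff).
Labor force = 994.39 + 79.73 = 1,074.12 thousand.
Not in labor force = 57.48 + 444.51 = 501.99 thousand (those not working and not actively searching are outside the labor force).
Civilian working-age population = 1,074.12 + 501.99 = 1,576.11 thousand.
Unemployment rate = 79.73 / 1,074.12 = 7.42%.
Labor force participation rate = 1,074.12 / 1,576.11 = 68.15%.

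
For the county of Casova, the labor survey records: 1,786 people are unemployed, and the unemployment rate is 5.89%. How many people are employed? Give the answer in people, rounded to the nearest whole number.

Labor force = U / u = 1,786 / 0.0589 ≈ 30,323.
Employed = labor force − unemployed = 30,323 − 1,786 = 28,537.

About 28,537 are employed.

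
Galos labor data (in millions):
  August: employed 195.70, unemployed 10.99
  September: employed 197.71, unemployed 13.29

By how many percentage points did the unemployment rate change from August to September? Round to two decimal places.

August: labor force = 195.70 + 10.99 = 206.69; u = 10.99/206.69 = 5.32%.
September: labor force = 197.71 + 13.29 = 211.00; u = 13.29/211.00 = 6.30%.
Change = 6.30% − 5.32% = +0.98 pp.

The unemployment rate changed by +0.98 percentage points.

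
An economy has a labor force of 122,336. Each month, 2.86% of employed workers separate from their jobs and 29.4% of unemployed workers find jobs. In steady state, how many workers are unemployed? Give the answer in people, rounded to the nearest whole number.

About 10,846 are unemployed in steady state.

Steady-state unemployment rate u* = s/(s+f) = 2.86/(2.86+29.4) = 0.088655.
Unemployed = u* × labor force = 0.088655 × 122,336 ≈ 10,846.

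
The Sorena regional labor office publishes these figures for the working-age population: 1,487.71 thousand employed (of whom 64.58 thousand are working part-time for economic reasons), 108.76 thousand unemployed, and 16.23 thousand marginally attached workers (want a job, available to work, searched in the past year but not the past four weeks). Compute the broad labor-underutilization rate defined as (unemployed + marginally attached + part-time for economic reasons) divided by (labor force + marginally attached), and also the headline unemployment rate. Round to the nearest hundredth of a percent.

Labor force = 1,487.71 + 108.76 = 1,596.47 thousand.
Numerator = 108.76 + 16.23 + 64.58 = 189.57 thousand.
Denominator = 1,596.47 + 16.23 = 1,612.70 thousand.
Broad rate = 189.57 / 1,612.70 = 11.75%.
Headline unemployment rate = 108.76 / 1,596.47 = 6.81%.

Broad underutilization rate ≈ 11.75%; headline unemployment rate ≈ 6.81%.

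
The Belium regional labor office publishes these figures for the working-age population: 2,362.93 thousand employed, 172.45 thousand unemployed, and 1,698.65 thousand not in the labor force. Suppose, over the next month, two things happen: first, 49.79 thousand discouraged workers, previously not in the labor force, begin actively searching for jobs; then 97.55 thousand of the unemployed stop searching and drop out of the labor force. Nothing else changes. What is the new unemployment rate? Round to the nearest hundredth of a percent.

Initially, labor force = 2,362.93 + 172.45 = 2,535.38 thousand, so u = 172.45/2,535.38 = 6.80%.
After the first change, unemployed and labor force both rise by 49.79 → E = 2,362.93, U = 222.24, labor force = 2,585.17 thousand.
After the second change, unemployed and labor force both fall by 97.55 → E = 2,362.93, U = 124.69, labor force = 2,487.62 thousand.
New unemployment rate = 124.69 / 2,487.62 = 5.01%.

New unemployment rate ≈ 5.01%.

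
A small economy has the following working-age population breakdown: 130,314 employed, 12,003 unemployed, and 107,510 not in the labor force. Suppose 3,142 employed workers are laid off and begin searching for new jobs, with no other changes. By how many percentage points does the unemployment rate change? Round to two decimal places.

The unemployment rate changes by +2.21 percentage points.

Initially, labor force = 130,314 + 12,003 = 142,317, so u = 12,003/142,317 = 8.43%.
After the change, employed falls and unemployed rises by 3,142; labor force unchanged → E = 127,172, U = 15,145, labor force = 142,317.
New unemployment rate = 15,145 / 142,317 = 10.64%.
Change = 10.64% − 8.43% = +2.21 percentage points.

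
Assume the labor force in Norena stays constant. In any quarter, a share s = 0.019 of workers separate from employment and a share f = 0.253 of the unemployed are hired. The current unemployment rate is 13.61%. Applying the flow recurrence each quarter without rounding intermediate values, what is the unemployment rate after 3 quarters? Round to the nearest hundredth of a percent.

With a fixed labor force, u_{t+1} = u_t + s·(1−u_t) − f·u_t = u_t·(1−s−f) + s.
Here 1−s−f = 0.728 and s = 0.019.
u_1 = 0.136100 × 0.728 + 0.019 = 0.118081.
u_2 = 0.118081 × 0.728 + 0.019 = 0.104963.
u_3 = 0.104963 × 0.728 + 0.019 = 0.095413.

Unemployment rate after three quarters ≈ 9.54%.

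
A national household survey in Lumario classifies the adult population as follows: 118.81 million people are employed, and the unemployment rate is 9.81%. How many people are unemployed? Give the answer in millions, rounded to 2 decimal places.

Let U be the number unemployed. The labor force is E + U, and U/(E+U) = 0.0981.
So U = 0.0981 × 118.81 / (1 − 0.0981) = 11.6553 / 0.9019 ≈ 12.92 million.

About 12.92 million are unemployed.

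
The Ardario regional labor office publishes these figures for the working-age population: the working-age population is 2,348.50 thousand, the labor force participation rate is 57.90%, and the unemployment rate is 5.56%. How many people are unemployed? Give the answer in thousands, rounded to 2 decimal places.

Labor force = 0.5790 × 2,348.50 = 1,359.78 thousand.
Unemployed = 0.0556 × 1,359.78 ≈ 75.60 thousand.

About 75.60 thousand are unemployed.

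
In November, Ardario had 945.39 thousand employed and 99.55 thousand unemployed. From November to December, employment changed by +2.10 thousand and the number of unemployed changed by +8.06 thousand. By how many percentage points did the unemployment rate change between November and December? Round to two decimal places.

November: labor force = 945.39 + 99.55 = 1,044.94; u = 99.55/1,044.94 = 9.53%.
December: labor force = 947.49 + 107.61 = 1,055.10; u = 107.61/1,055.10 = 10.20%.
Change = 10.20% − 9.53% = +0.67 pp.

The unemployment rate changed by +0.67 percentage points.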